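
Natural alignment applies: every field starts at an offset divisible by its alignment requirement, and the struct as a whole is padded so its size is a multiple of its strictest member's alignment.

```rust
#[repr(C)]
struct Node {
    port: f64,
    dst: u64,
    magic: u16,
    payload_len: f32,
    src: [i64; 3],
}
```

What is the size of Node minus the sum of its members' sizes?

@0: port [8B, align 8] → 8
@8: dst [8B, align 8] → 16
@16: magic [2B, align 2] → 18
+2 pad (align 4)
@20: payload_len [4B, align 4] → 24
@24: src [24B, align 8] → 48
size 48, align 8
data bytes 46, size 48 → padding 2

2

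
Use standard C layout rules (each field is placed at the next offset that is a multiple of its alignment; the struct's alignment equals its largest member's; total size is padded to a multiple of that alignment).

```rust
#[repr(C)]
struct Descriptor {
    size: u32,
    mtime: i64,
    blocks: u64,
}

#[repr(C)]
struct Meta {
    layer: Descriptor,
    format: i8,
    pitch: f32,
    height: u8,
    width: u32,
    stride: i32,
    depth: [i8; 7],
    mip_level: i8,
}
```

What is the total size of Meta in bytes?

56

Descriptor: @0: size [4B, align 4] → 4; +4 pad (align 8); @8: mtime [8B, align 8] → 16; @16: blocks [8B, align 8] → 24; size 24, align 8
@0: layer [24B, align 8] → 24
@24: format [1B, align 1] → 25
+3 pad (align 4)
@28: pitch [4B, align 4] → 32
@32: height [1B, align 1] → 33
+3 pad (align 4)
@36: width [4B, align 4] → 40
@40: stride [4B, align 4] → 44
@44: depth [7B, align 1] → 51
@51: mip_level [1B, align 1] → 52
+4 tail pad (align 8)
size 56, align 8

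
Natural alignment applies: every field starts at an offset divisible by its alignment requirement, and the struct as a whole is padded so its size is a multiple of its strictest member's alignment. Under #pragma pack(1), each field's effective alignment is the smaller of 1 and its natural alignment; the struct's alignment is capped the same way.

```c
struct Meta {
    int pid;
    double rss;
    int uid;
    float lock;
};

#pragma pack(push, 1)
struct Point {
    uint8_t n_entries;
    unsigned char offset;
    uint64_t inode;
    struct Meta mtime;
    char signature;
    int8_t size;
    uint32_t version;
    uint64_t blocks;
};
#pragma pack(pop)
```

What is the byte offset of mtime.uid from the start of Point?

Meta: pid at 0 (size 4, align 4) → ends 4; pad 4 to align 8 for rss; rss at 8 (size 8, align 8) → ends 16; uid at 16 (size 4, align 4) → ends 20; lock at 20 (size 4, align 4) → ends 24; total 24 bytes, alignment 8
n_entries at 0 (size 1, align 1) → ends 1
offset at 1 (size 1, align 1) → ends 2
inode at 2 (size 8, align 1) → ends 10
mtime at 10 (size 24, align 1) → ends 34
within Meta: uid at 16
10 + 16 = 26

26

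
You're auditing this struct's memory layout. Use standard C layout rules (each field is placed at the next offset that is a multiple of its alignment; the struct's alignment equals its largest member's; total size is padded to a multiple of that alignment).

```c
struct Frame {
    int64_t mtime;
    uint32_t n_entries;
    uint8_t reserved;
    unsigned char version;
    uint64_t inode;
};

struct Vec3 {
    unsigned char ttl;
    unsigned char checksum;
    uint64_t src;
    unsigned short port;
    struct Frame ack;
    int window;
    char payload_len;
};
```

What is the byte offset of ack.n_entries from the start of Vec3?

Frame: @0: mtime [8B, align 8] → 8; @8: n_entries [4B, align 4] → 12; @12: reserved [1B, align 1] → 13; @13: version [1B, align 1] → 14; +2 pad (align 8); @16: inode [8B, align 8] → 24; size 24, align 8
@0: ttl [1B, align 1] → 1
@1: checksum [1B, align 1] → 2
+6 pad (align 8)
@8: src [8B, align 8] → 16
@16: port [2B, align 2] → 18
+6 pad (align 8)
@24: ack [24B, align 8] → 48
within Frame: n_entries at 8
24 + 8 = 32

32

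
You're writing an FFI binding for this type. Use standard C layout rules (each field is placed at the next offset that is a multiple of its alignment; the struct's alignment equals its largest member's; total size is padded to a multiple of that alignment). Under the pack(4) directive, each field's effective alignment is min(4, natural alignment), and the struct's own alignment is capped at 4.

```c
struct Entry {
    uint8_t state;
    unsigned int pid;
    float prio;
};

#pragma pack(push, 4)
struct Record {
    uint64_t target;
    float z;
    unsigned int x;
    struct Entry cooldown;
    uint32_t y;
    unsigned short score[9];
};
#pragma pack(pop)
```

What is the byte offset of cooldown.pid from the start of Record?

Entry: 0..1  state  (1B, 1-aligned); 1..4  -- padding (3B); 4..8  pid  (4B, 4-aligned); 8..12  prio  (4B, 4-aligned); sizeof = 12, alignof = 4
0..8  target  (8B, 4-aligned)
8..12  z  (4B, 4-aligned)
12..16  x  (4B, 4-aligned)
16..28  cooldown  (12B, 4-aligned)
within Entry: pid at 4
16 + 4 = 20

20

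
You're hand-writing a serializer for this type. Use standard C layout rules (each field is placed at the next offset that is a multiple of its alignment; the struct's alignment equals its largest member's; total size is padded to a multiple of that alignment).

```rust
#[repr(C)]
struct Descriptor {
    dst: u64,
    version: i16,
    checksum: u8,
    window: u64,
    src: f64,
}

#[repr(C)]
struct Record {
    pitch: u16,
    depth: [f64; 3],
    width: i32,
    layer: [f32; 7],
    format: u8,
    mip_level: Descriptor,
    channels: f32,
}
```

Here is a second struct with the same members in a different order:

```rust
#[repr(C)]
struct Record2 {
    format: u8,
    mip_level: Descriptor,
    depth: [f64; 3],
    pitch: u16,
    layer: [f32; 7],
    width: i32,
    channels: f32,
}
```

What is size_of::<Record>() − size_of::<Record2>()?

8

Descriptor: @0: dst [8B, align 8] → 8; @8: version [2B, align 2] → 10; @10: checksum [1B, align 1] → 11; +5 pad (align 8); @16: window [8B, align 8] → 24; @24: src [8B, align 8] → 32; size 32, align 8
@0: pitch [2B, align 2] → 2
+6 pad (align 8)
@8: depth [24B, align 8] → 32
@32: width [4B, align 4] → 36
@36: layer [28B, align 4] → 64
@64: format [1B, align 1] → 65
+7 pad (align 8)
@72: mip_level [32B, align 8] → 104
@104: channels [4B, align 4] → 108
+4 tail pad (align 8)
size 112, align 8
— Record2 —
@0: format [1B, align 1] → 1
+7 pad (align 8)
@8: mip_level [32B, align 8] → 40
@40: depth [24B, align 8] → 64
@64: pitch [2B, align 2] → 66
+2 pad (align 4)
@68: layer [28B, align 4] → 96
@96: width [4B, align 4] → 100
@100: channels [4B, align 4] → 104
size 104, align 8
112 − 104 = 8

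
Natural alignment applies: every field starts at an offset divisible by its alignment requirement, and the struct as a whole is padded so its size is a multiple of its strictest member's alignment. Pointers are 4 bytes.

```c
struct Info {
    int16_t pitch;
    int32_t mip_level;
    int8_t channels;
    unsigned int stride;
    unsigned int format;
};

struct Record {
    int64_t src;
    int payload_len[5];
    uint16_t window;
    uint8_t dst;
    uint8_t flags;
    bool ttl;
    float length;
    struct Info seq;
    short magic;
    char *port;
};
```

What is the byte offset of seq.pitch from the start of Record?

40

Info: 0..2  pitch  (2B, 2-aligned); 2..4  -- padding (2B); 4..8  mip_level  (4B, 4-aligned); 8..9  channels  (1B, 1-aligned); 9..12  -- padding (3B); 12..16  stride  (4B, 4-aligned); 16..20  format  (4B, 4-aligned); sizeof = 20, alignof = 4
0..8  src  (8B, 8-aligned)
8..28  payload_len  (20B, 4-aligned)
28..30  window  (2B, 2-aligned)
30..31  dst  (1B, 1-aligned)
31..32  flags  (1B, 1-aligned)
32..33  ttl  (1B, 1-aligned)
33..36  -- padding (3B)
36..40  length  (4B, 4-aligned)
40..60  seq  (20B, 4-aligned)
within Info: pitch at 0
40 + 0 = 40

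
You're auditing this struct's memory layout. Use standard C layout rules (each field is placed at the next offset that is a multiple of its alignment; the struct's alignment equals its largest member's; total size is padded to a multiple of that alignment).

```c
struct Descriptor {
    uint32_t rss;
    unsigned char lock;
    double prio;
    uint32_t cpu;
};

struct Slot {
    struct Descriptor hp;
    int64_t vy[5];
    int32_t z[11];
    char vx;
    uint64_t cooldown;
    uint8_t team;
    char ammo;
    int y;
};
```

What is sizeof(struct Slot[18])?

2304

Descriptor: rss at 0 (size 4, align 4) → ends 4; lock at 4 (size 1, align 1) → ends 5; pad 3 to align 8 for prio; prio at 8 (size 8, align 8) → ends 16; cpu at 16 (size 4, align 4) → ends 20; tail pad 4 to reach multiple of 8; total 24 bytes, alignment 8
hp at 0 (size 24, align 8) → ends 24
vy at 24 (size 40, align 8) → ends 64
z at 64 (size 44, align 4) → ends 108
vx at 108 (size 1, align 1) → ends 109
pad 3 to align 8 for cooldown
cooldown at 112 (size 8, align 8) → ends 120
team at 120 (size 1, align 1) → ends 121
ammo at 121 (size 1, align 1) → ends 122
pad 2 to align 4 for y
y at 124 (size 4, align 4) → ends 128
total 128 bytes, alignment 8
array of 18: 18 × 128 = 2304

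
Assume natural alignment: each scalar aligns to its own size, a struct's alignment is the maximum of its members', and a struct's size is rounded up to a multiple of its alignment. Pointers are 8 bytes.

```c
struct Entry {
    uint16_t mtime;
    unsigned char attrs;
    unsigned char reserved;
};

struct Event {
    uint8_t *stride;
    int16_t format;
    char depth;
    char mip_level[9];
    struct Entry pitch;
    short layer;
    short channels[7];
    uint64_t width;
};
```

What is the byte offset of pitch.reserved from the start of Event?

Entry: mtime at 0 (size 2, align 2) → ends 2; attrs at 2 (size 1, align 1) → ends 3; reserved at 3 (size 1, align 1) → ends 4; total 4 bytes, alignment 2
stride at 0 (size 8, align 8) → ends 8
format at 8 (size 2, align 2) → ends 10
depth at 10 (size 1, align 1) → ends 11
mip_level at 11 (size 9, align 1) → ends 20
pitch at 20 (size 4, align 2) → ends 24
within Entry: reserved at 3
20 + 3 = 23

23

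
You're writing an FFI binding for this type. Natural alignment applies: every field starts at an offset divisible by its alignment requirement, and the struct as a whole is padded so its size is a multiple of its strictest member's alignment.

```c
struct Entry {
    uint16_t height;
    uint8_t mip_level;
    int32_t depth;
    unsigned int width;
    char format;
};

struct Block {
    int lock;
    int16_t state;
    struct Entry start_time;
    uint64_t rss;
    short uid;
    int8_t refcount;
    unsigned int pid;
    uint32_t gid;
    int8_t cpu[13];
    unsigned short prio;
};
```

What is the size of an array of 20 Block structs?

1280

Entry: 0..2  height  (2B, 2-aligned); 2..3  mip_level  (1B, 1-aligned); 3..4  -- padding (1B); 4..8  depth  (4B, 4-aligned); 8..12  width  (4B, 4-aligned); 12..13  format  (1B, 1-aligned); 13..16  -- tail padding (3B); sizeof = 16, alignof = 4
0..4  lock  (4B, 4-aligned)
4..6  state  (2B, 2-aligned)
6..8  -- padding (2B)
8..24  start_time  (16B, 4-aligned)
24..32  rss  (8B, 8-aligned)
32..34  uid  (2B, 2-aligned)
34..35  refcount  (1B, 1-aligned)
35..36  -- padding (1B)
36..40  pid  (4B, 4-aligned)
40..44  gid  (4B, 4-aligned)
44..57  cpu  (13B, 1-aligned)
57..58  -- padding (1B)
58..60  prio  (2B, 2-aligned)
60..64  -- tail padding (4B)
sizeof = 64, alignof = 8
array of 20: 20 × 64 = 1280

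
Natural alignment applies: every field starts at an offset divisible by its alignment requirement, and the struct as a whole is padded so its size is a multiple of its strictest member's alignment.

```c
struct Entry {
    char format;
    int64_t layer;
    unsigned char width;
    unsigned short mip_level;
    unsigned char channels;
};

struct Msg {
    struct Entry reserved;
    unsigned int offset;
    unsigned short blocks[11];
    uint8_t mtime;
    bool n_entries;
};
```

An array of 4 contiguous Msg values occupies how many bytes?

224

Entry: format at 0 (size 1, align 1) → ends 1; pad 7 to align 8 for layer; layer at 8 (size 8, align 8) → ends 16; width at 16 (size 1, align 1) → ends 17; pad 1 to align 2 for mip_level; mip_level at 18 (size 2, align 2) → ends 20; channels at 20 (size 1, align 1) → ends 21; tail pad 3 to reach multiple of 8; total 24 bytes, alignment 8
reserved at 0 (size 24, align 8) → ends 24
offset at 24 (size 4, align 4) → ends 28
blocks at 28 (size 22, align 2) → ends 50
mtime at 50 (size 1, align 1) → ends 51
n_entries at 51 (size 1, align 1) → ends 52
tail pad 4 to reach multiple of 8
total 56 bytes, alignment 8
array of 4: 4 × 56 = 224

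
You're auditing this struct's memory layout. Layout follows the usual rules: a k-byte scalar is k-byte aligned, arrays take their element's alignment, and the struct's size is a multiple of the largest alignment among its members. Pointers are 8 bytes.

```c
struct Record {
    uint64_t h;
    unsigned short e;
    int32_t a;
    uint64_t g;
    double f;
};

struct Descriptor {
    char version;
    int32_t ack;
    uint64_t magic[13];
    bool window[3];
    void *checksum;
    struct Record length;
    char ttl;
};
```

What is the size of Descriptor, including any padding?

Record: 0..8  h  (8B, 8-aligned); 8..10  e  (2B, 2-aligned); 10..12  -- padding (2B); 12..16  a  (4B, 4-aligned); 16..24  g  (8B, 8-aligned); 24..32  f  (8B, 8-aligned); sizeof = 32, alignof = 8
0..1  version  (1B, 1-aligned)
1..4  -- padding (3B)
4..8  ack  (4B, 4-aligned)
8..112  magic  (104B, 8-aligned)
112..115  window  (3B, 1-aligned)
115..120  -- padding (5B)
120..128  checksum  (8B, 8-aligned)
128..160  length  (32B, 8-aligned)
160..161  ttl  (1B, 1-aligned)
161..168  -- tail padding (7B)
sizeof = 168, alignof = 8

168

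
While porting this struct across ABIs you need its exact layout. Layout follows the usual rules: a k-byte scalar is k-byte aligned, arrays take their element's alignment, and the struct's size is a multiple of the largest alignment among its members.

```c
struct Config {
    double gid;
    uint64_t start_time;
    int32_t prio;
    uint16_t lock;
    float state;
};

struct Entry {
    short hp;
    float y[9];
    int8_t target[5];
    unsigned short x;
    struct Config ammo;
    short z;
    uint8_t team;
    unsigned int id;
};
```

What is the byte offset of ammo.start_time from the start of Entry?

56

Config: gid at 0 (size 8, align 8) → ends 8; start_time at 8 (size 8, align 8) → ends 16; prio at 16 (size 4, align 4) → ends 20; lock at 20 (size 2, align 2) → ends 22; pad 2 to align 4 for state; state at 24 (size 4, align 4) → ends 28; tail pad 4 to reach multiple of 8; total 32 bytes, alignment 8
hp at 0 (size 2, align 2) → ends 2
pad 2 to align 4 for y
y at 4 (size 36, align 4) → ends 40
target at 40 (size 5, align 1) → ends 45
pad 1 to align 2 for x
x at 46 (size 2, align 2) → ends 48
ammo at 48 (size 32, align 8) → ends 80
within Config: start_time at 8
48 + 8 = 56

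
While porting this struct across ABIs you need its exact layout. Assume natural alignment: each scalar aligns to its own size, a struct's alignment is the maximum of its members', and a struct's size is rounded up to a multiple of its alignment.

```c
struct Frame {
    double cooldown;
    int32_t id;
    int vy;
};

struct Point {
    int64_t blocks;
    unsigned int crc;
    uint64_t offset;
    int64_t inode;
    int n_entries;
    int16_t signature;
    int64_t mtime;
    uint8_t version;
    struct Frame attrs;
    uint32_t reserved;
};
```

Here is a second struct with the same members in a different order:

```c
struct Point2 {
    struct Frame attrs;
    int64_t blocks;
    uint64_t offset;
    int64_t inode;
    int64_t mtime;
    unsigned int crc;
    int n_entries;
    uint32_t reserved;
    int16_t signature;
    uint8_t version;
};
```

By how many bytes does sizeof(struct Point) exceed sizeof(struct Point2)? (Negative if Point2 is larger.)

Frame: @0: cooldown [8B, align 8] → 8; @8: id [4B, align 4] → 12; @12: vy [4B, align 4] → 16; size 16, align 8
@0: blocks [8B, align 8] → 8
@8: crc [4B, align 4] → 12
+4 pad (align 8)
@16: offset [8B, align 8] → 24
@24: inode [8B, align 8] → 32
@32: n_entries [4B, align 4] → 36
@36: signature [2B, align 2] → 38
+2 pad (align 8)
@40: mtime [8B, align 8] → 48
@48: version [1B, align 1] → 49
+7 pad (align 8)
@56: attrs [16B, align 8] → 72
@72: reserved [4B, align 4] → 76
+4 tail pad (align 8)
size 80, align 8
— Point2 —
@0: attrs [16B, align 8] → 16
@16: blocks [8B, align 8] → 24
@24: offset [8B, align 8] → 32
@32: inode [8B, align 8] → 40
@40: mtime [8B, align 8] → 48
@48: crc [4B, align 4] → 52
@52: n_entries [4B, align 4] → 56
@56: reserved [4B, align 4] → 60
@60: signature [2B, align 2] → 62
@62: version [1B, align 1] → 63
+1 tail pad (align 8)
size 64, align 8
80 − 64 = 16

16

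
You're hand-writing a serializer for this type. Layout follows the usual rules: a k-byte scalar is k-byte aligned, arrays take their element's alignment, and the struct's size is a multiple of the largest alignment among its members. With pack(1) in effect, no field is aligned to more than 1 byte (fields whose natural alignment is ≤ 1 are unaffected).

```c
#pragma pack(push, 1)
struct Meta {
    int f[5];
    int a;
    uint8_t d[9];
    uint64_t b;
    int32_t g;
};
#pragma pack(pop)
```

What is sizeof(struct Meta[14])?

630

f at 0 (size 20, align 1) → ends 20
a at 20 (size 4, align 1) → ends 24
d at 24 (size 9, align 1) → ends 33
b at 33 (size 8, align 1) → ends 41
g at 41 (size 4, align 1) → ends 45
total 45 bytes, alignment 1
array of 14: 14 × 45 = 630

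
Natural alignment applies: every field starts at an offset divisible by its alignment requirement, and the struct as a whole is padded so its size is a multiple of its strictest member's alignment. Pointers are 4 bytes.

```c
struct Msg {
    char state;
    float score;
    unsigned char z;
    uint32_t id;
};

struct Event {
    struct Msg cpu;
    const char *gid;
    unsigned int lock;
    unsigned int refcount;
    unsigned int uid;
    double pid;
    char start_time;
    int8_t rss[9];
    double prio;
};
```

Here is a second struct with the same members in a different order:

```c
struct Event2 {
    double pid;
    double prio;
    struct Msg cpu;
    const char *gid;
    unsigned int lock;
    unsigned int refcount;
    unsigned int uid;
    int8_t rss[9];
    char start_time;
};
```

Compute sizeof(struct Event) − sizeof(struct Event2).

0

Msg: 0..1  state  (1B, 1-aligned); 1..4  -- padding (3B); 4..8  score  (4B, 4-aligned); 8..9  z  (1B, 1-aligned); 9..12  -- padding (3B); 12..16  id  (4B, 4-aligned); sizeof = 16, alignof = 4
0..16  cpu  (16B, 4-aligned)
16..20  gid  (4B, 4-aligned)
20..24  lock  (4B, 4-aligned)
24..28  refcount  (4B, 4-aligned)
28..32  uid  (4B, 4-aligned)
32..40  pid  (8B, 8-aligned)
40..41  start_time  (1B, 1-aligned)
41..50  rss  (9B, 1-aligned)
50..56  -- padding (6B)
56..64  prio  (8B, 8-aligned)
sizeof = 64, alignof = 8
— Event2 —
0..8  pid  (8B, 8-aligned)
8..16  prio  (8B, 8-aligned)
16..32  cpu  (16B, 4-aligned)
32..36  gid  (4B, 4-aligned)
36..40  lock  (4B, 4-aligned)
40..44  refcount  (4B, 4-aligned)
44..48  uid  (4B, 4-aligned)
48..57  rss  (9B, 1-aligned)
57..58  start_time  (1B, 1-aligned)
58..64  -- tail padding (6B)
sizeof = 64, alignof = 8
64 − 64 = 0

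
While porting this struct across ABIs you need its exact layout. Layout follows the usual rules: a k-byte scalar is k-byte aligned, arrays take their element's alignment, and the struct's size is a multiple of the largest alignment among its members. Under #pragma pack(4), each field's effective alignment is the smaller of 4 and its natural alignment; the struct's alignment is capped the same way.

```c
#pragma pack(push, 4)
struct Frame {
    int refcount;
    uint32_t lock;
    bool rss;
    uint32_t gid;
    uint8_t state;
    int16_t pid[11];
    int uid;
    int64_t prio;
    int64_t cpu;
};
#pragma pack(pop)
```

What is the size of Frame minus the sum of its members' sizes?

4

refcount at 0 (size 4, align 4) → ends 4
lock at 4 (size 4, align 4) → ends 8
rss at 8 (size 1, align 1) → ends 9
pad 3 to align 4 for gid
gid at 12 (size 4, align 4) → ends 16
state at 16 (size 1, align 1) → ends 17
pad 1 to align 2 for pid
pid at 18 (size 22, align 2) → ends 40
uid at 40 (size 4, align 4) → ends 44
prio at 44 (size 8, align 4) → ends 52
cpu at 52 (size 8, align 4) → ends 60
total 60 bytes, alignment 4
data bytes 56, size 60 → padding 4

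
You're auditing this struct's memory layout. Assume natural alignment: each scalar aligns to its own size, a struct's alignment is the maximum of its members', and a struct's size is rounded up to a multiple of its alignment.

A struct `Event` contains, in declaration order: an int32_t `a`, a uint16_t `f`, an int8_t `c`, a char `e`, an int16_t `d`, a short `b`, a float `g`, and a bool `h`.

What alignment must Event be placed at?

member alignments: a=4, f=2, c=1, e=1, d=2, b=2, g=4, h=1
max = 4

4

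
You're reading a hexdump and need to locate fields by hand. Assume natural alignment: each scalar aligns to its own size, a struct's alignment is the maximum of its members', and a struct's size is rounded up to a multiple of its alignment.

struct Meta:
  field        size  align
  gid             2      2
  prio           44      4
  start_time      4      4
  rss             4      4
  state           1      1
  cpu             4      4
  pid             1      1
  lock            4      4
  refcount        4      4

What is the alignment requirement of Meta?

member alignments: gid=2, prio=4, start_time=4, rss=4, state=1, cpu=4, pid=1, lock=4, refcount=4
max = 4

4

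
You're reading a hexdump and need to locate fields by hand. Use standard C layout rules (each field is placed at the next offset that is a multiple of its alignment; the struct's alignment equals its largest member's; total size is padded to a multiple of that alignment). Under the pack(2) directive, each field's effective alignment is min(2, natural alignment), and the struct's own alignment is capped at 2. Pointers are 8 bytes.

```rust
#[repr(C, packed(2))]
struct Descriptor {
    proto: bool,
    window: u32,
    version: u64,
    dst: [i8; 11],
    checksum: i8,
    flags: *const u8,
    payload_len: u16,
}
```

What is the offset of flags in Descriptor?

0..1  proto  (1B, 1-aligned)
1..2  -- padding (1B)
2..6  window  (4B, 2-aligned)
6..14  version  (8B, 2-aligned)
14..25  dst  (11B, 1-aligned)
25..26  checksum  (1B, 1-aligned)
26..34  flags  (8B, 2-aligned)

26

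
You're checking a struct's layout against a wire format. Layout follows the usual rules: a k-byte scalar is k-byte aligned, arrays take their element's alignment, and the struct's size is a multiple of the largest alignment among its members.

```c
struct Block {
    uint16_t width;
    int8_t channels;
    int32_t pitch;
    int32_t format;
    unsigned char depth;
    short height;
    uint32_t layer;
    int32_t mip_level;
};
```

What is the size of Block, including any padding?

0..2  width  (2B, 2-aligned)
2..3  channels  (1B, 1-aligned)
3..4  -- padding (1B)
4..8  pitch  (4B, 4-aligned)
8..12  format  (4B, 4-aligned)
12..13  depth  (1B, 1-aligned)
13..14  -- padding (1B)
14..16  height  (2B, 2-aligned)
16..20  layer  (4B, 4-aligned)
20..24  mip_level  (4B, 4-aligned)
sizeof = 24, alignof = 4

24 bytes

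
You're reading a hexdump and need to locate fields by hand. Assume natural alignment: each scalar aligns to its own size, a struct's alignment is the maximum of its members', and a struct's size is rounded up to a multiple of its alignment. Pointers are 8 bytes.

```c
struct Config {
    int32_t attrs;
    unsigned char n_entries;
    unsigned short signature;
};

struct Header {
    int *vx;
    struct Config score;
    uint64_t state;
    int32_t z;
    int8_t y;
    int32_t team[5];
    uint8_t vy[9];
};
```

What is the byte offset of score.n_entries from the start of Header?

Config: 0..4  attrs  (4B, 4-aligned); 4..5  n_entries  (1B, 1-aligned); 5..6  -- padding (1B); 6..8  signature  (2B, 2-aligned); sizeof = 8, alignof = 4
0..8  vx  (8B, 8-aligned)
8..16  score  (8B, 4-aligned)
within Config: n_entries at 4
8 + 4 = 12

12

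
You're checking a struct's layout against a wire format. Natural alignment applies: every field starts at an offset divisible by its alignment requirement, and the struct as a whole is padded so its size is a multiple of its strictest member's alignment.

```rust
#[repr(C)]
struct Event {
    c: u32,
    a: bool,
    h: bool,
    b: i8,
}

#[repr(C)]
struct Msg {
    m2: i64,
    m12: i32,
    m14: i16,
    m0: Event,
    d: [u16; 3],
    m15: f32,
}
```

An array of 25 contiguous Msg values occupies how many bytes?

1000

Event: @0: c [4B, align 4] → 4; @4: a [1B, align 1] → 5; @5: h [1B, align 1] → 6; @6: b [1B, align 1] → 7; +1 tail pad (align 4); size 8, align 4
@0: m2 [8B, align 8] → 8
@8: m12 [4B, align 4] → 12
@12: m14 [2B, align 2] → 14
+2 pad (align 4)
@16: m0 [8B, align 4] → 24
@24: d [6B, align 2] → 30
+2 pad (align 4)
@32: m15 [4B, align 4] → 36
+4 tail pad (align 8)
size 40, align 8
array of 25: 25 × 40 = 1000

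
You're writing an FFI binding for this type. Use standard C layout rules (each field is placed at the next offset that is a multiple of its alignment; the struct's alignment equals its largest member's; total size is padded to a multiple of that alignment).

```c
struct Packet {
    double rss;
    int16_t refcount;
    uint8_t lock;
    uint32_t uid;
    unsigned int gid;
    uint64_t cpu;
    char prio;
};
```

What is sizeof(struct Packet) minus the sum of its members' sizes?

12

rss at 0 (size 8, align 8) → ends 8
refcount at 8 (size 2, align 2) → ends 10
lock at 10 (size 1, align 1) → ends 11
pad 1 to align 4 for uid
uid at 12 (size 4, align 4) → ends 16
gid at 16 (size 4, align 4) → ends 20
pad 4 to align 8 for cpu
cpu at 24 (size 8, align 8) → ends 32
prio at 32 (size 1, align 1) → ends 33
tail pad 7 to reach multiple of 8
total 40 bytes, alignment 8
data bytes 28, size 40 → padding 12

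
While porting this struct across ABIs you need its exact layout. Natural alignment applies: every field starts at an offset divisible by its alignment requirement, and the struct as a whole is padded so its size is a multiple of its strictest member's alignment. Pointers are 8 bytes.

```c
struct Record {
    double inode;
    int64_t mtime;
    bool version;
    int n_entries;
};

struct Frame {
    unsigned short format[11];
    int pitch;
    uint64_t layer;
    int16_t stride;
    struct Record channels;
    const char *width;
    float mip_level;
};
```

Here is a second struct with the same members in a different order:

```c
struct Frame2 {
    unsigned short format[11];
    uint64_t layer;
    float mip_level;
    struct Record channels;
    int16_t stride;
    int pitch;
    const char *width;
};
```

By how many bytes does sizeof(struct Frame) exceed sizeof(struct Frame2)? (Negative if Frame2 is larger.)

Record: 0..8  inode  (8B, 8-aligned); 8..16  mtime  (8B, 8-aligned); 16..17  version  (1B, 1-aligned); 17..20  -- padding (3B); 20..24  n_entries  (4B, 4-aligned); sizeof = 24, alignof = 8
0..22  format  (22B, 2-aligned)
22..24  -- padding (2B)
24..28  pitch  (4B, 4-aligned)
28..32  -- padding (4B)
32..40  layer  (8B, 8-aligned)
40..42  stride  (2B, 2-aligned)
42..48  -- padding (6B)
48..72  channels  (24B, 8-aligned)
72..80  width  (8B, 8-aligned)
80..84  mip_level  (4B, 4-aligned)
84..88  -- tail padding (4B)
sizeof = 88, alignof = 8
— Frame2 —
0..22  format  (22B, 2-aligned)
22..24  -- padding (2B)
24..32  layer  (8B, 8-aligned)
32..36  mip_level  (4B, 4-aligned)
36..40  -- padding (4B)
40..64  channels  (24B, 8-aligned)
64..66  stride  (2B, 2-aligned)
66..68  -- padding (2B)
68..72  pitch  (4B, 4-aligned)
72..80  width  (8B, 8-aligned)
sizeof = 80, alignof = 8
88 − 80 = 8

8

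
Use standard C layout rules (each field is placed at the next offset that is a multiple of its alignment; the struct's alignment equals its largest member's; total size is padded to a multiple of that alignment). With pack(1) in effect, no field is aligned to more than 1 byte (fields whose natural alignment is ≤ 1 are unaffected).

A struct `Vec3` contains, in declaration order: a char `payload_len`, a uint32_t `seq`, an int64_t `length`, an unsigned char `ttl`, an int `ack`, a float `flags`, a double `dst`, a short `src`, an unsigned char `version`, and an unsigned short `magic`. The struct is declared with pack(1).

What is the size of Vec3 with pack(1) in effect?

35

0..1  payload_len  (1B, 1-aligned)
1..5  seq  (4B, 1-aligned)
5..13  length  (8B, 1-aligned)
13..14  ttl  (1B, 1-aligned)
14..18  ack  (4B, 1-aligned)
18..22  flags  (4B, 1-aligned)
22..30  dst  (8B, 1-aligned)
30..32  src  (2B, 1-aligned)
32..33  version  (1B, 1-aligned)
33..35  magic  (2B, 1-aligned)
sizeof = 35, alignof = 1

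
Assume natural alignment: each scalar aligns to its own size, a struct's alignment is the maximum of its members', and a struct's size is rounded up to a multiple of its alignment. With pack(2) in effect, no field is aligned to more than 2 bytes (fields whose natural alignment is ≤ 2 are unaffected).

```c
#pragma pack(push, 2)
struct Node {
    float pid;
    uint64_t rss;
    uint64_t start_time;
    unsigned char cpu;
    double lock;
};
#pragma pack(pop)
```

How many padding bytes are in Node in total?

0..4  pid  (4B, 2-aligned)
4..12  rss  (8B, 2-aligned)
12..20  start_time  (8B, 2-aligned)
20..21  cpu  (1B, 1-aligned)
21..22  -- padding (1B)
22..30  lock  (8B, 2-aligned)
sizeof = 30, alignof = 2
data bytes 29, size 30 → padding 1

1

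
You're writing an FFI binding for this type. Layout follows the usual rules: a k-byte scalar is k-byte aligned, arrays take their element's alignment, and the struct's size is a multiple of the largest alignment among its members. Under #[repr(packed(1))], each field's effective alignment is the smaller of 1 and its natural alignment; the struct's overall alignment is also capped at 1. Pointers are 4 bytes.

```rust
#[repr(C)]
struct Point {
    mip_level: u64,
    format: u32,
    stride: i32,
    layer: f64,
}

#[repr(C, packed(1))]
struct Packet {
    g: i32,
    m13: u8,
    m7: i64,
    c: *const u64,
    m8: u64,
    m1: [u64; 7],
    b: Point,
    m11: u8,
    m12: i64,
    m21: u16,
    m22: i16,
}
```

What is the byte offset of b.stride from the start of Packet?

93

Point: @0: mip_level [8B, align 8] → 8; @8: format [4B, align 4] → 12; @12: stride [4B, align 4] → 16; @16: layer [8B, align 8] → 24; size 24, align 8
@0: g [4B, align 1] → 4
@4: m13 [1B, align 1] → 5
@5: m7 [8B, align 1] → 13
@13: c [4B, align 1] → 17
@17: m8 [8B, align 1] → 25
@25: m1 [56B, align 1] → 81
@81: b [24B, align 1] → 105
within Point: stride at 12
81 + 12 = 93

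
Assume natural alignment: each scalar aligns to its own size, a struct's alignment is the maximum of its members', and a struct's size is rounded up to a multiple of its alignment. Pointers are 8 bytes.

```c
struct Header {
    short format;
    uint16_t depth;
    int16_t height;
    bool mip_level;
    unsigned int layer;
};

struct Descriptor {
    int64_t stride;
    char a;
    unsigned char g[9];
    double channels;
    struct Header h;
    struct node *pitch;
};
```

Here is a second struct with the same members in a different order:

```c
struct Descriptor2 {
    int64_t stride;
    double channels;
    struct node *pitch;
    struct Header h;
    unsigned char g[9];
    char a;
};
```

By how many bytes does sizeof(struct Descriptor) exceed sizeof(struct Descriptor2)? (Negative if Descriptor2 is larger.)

Header: format at 0 (size 2, align 2) → ends 2; depth at 2 (size 2, align 2) → ends 4; height at 4 (size 2, align 2) → ends 6; mip_level at 6 (size 1, align 1) → ends 7; pad 1 to align 4 for layer; layer at 8 (size 4, align 4) → ends 12; total 12 bytes, alignment 4
stride at 0 (size 8, align 8) → ends 8
a at 8 (size 1, align 1) → ends 9
g at 9 (size 9, align 1) → ends 18
pad 6 to align 8 for channels
channels at 24 (size 8, align 8) → ends 32
h at 32 (size 12, align 4) → ends 44
pad 4 to align 8 for pitch
pitch at 48 (size 8, align 8) → ends 56
total 56 bytes, alignment 8
— Descriptor2 —
stride at 0 (size 8, align 8) → ends 8
channels at 8 (size 8, align 8) → ends 16
pitch at 16 (size 8, align 8) → ends 24
h at 24 (size 12, align 4) → ends 36
g at 36 (size 9, align 1) → ends 45
a at 45 (size 1, align 1) → ends 46
tail pad 2 to reach multiple of 8
total 48 bytes, alignment 8
56 − 48 = 8

8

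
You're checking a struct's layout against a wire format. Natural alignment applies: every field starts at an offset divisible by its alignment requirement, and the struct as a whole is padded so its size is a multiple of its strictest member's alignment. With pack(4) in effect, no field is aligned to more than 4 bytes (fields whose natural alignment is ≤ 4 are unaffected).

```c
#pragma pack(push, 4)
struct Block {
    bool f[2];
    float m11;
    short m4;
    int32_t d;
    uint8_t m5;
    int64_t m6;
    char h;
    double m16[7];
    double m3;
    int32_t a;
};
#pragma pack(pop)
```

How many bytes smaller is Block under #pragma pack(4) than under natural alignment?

12

natural layout:
  f at 0 (size 2, align 1) → ends 2
  pad 2 to align 4 for m11
  m11 at 4 (size 4, align 4) → ends 8
  m4 at 8 (size 2, align 2) → ends 10
  pad 2 to align 4 for d
  d at 12 (size 4, align 4) → ends 16
  m5 at 16 (size 1, align 1) → ends 17
  pad 7 to align 8 for m6
  m6 at 24 (size 8, align 8) → ends 32
  h at 32 (size 1, align 1) → ends 33
  pad 7 to align 8 for m16
  m16 at 40 (size 56, align 8) → ends 96
  m3 at 96 (size 8, align 8) → ends 104
  a at 104 (size 4, align 4) → ends 108
  tail pad 4 to reach multiple of 8
  total 112 bytes, alignment 8
packed(4) layout:
  f at 0 (size 2, align 1) → ends 2
  pad 2 to align 4 for m11
  m11 at 4 (size 4, align 4) → ends 8
  m4 at 8 (size 2, align 2) → ends 10
  pad 2 to align 4 for d
  d at 12 (size 4, align 4) → ends 16
  m5 at 16 (size 1, align 1) → ends 17
  pad 3 to align 4 for m6
  m6 at 20 (size 8, align 4) → ends 28
  h at 28 (size 1, align 1) → ends 29
  pad 3 to align 4 for m16
  m16 at 32 (size 56, align 4) → ends 88
  m3 at 88 (size 8, align 4) → ends 96
  a at 96 (size 4, align 4) → ends 100
  total 100 bytes, alignment 4
112 − 100 = 12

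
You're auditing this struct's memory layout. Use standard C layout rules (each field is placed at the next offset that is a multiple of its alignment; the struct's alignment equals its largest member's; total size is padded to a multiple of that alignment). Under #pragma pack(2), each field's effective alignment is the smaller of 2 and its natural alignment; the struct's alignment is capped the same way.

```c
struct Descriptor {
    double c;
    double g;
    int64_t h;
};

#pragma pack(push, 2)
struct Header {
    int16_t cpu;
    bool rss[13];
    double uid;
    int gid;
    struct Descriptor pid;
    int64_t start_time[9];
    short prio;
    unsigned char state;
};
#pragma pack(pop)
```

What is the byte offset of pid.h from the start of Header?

44

Descriptor: 0..8  c  (8B, 8-aligned); 8..16  g  (8B, 8-aligned); 16..24  h  (8B, 8-aligned); sizeof = 24, alignof = 8
0..2  cpu  (2B, 2-aligned)
2..15  rss  (13B, 1-aligned)
15..16  -- padding (1B)
16..24  uid  (8B, 2-aligned)
24..28  gid  (4B, 2-aligned)
28..52  pid  (24B, 2-aligned)
within Descriptor: h at 16
28 + 16 = 44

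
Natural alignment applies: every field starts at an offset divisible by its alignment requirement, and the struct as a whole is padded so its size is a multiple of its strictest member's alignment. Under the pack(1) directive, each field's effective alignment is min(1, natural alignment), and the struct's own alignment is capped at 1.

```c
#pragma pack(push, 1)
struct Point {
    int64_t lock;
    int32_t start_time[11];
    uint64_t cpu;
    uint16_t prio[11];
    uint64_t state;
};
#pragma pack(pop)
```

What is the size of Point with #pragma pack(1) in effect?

90

lock at 0 (size 8, align 1) → ends 8
start_time at 8 (size 44, align 1) → ends 52
cpu at 52 (size 8, align 1) → ends 60
prio at 60 (size 22, align 1) → ends 82
state at 82 (size 8, align 1) → ends 90
total 90 bytes, alignment 1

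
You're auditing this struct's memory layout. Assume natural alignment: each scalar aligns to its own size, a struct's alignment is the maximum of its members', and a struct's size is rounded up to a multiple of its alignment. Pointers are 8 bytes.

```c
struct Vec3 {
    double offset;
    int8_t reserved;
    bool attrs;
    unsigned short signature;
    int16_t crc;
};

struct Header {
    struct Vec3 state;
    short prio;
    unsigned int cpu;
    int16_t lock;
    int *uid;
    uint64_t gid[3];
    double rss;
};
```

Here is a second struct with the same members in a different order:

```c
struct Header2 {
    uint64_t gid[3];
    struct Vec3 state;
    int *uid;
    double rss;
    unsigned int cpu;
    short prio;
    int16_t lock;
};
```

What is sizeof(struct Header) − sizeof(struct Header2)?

8

Vec3: @0: offset [8B, align 8] → 8; @8: reserved [1B, align 1] → 9; @9: attrs [1B, align 1] → 10; @10: signature [2B, align 2] → 12; @12: crc [2B, align 2] → 14; +2 tail pad (align 8); size 16, align 8
@0: state [16B, align 8] → 16
@16: prio [2B, align 2] → 18
+2 pad (align 4)
@20: cpu [4B, align 4] → 24
@24: lock [2B, align 2] → 26
+6 pad (align 8)
@32: uid [8B, align 8] → 40
@40: gid [24B, align 8] → 64
@64: rss [8B, align 8] → 72
size 72, align 8
— Header2 —
@0: gid [24B, align 8] → 24
@24: state [16B, align 8] → 40
@40: uid [8B, align 8] → 48
@48: rss [8B, align 8] → 56
@56: cpu [4B, align 4] → 60
@60: prio [2B, align 2] → 62
@62: lock [2B, align 2] → 64
size 64, align 8
72 − 64 = 8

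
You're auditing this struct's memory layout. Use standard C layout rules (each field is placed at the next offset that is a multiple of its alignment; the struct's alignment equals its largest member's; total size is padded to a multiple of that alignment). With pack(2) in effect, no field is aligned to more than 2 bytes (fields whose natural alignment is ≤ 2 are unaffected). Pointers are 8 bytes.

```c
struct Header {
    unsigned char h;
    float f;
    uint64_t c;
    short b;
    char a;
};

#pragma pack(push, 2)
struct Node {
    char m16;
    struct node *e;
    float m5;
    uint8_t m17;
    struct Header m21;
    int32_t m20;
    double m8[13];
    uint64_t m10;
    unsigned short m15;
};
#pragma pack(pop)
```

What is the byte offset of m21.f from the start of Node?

Header: h at 0 (size 1, align 1) → ends 1; pad 3 to align 4 for f; f at 4 (size 4, align 4) → ends 8; c at 8 (size 8, align 8) → ends 16; b at 16 (size 2, align 2) → ends 18; a at 18 (size 1, align 1) → ends 19; tail pad 5 to reach multiple of 8; total 24 bytes, alignment 8
m16 at 0 (size 1, align 1) → ends 1
pad 1 to align 2 for e
e at 2 (size 8, align 2) → ends 10
m5 at 10 (size 4, align 2) → ends 14
m17 at 14 (size 1, align 1) → ends 15
pad 1 to align 2 for m21
m21 at 16 (size 24, align 2) → ends 40
within Header: f at 4
16 + 4 = 20

20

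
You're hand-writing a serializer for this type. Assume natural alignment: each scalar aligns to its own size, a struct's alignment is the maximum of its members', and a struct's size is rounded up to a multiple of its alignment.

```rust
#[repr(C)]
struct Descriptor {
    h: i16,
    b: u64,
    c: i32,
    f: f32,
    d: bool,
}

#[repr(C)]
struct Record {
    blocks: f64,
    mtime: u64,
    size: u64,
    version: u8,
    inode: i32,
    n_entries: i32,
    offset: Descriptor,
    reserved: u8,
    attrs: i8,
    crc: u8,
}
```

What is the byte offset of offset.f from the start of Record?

Descriptor: @0: h [2B, align 2] → 2; +6 pad (align 8); @8: b [8B, align 8] → 16; @16: c [4B, align 4] → 20; @20: f [4B, align 4] → 24; @24: d [1B, align 1] → 25; +7 tail pad (align 8); size 32, align 8
@0: blocks [8B, align 8] → 8
@8: mtime [8B, align 8] → 16
@16: size [8B, align 8] → 24
@24: version [1B, align 1] → 25
+3 pad (align 4)
@28: inode [4B, align 4] → 32
@32: n_entries [4B, align 4] → 36
+4 pad (align 8)
@40: offset [32B, align 8] → 72
within Descriptor: f at 20
40 + 20 = 60

60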